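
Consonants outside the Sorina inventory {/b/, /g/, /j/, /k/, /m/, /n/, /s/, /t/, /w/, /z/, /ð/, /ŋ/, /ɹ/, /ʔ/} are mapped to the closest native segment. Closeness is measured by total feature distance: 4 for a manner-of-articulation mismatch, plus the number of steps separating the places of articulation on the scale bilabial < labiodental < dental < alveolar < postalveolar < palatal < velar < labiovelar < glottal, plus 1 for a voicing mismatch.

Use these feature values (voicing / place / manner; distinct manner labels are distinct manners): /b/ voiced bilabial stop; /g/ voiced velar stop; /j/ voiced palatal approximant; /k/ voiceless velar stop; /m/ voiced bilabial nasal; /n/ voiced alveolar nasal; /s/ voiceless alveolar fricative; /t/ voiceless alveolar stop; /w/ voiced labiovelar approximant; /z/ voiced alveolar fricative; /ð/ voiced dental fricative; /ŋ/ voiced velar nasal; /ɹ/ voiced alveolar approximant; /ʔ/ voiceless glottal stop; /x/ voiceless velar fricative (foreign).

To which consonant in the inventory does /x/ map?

s

/s/ is closest: same manner (fricative), place distance 3 (velar→alveolar), same voicing; total 3. Next closest is /k/ at distance 4.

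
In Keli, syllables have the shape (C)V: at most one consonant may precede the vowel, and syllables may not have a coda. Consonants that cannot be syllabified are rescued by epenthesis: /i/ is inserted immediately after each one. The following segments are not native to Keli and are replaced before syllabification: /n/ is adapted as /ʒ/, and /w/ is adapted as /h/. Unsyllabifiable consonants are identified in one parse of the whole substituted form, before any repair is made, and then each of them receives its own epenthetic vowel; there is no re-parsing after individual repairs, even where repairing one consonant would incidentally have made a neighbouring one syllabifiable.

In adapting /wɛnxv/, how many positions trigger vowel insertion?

After substitution the input is /hɛʒxv/.
The unsyllabifiable consonants are /ʒ/, /x/, /v/; each receives one epenthetic vowel.

3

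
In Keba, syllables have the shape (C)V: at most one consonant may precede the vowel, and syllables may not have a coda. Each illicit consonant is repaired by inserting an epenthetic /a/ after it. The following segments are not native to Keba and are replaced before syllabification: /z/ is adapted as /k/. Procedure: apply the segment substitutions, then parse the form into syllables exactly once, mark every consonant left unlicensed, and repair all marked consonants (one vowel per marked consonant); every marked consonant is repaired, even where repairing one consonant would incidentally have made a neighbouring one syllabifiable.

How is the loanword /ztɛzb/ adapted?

Substitution: /z/ → /k/, giving /ktɛkb/.
Syllabifying with onset maximization leaves /k/, /k/, /b/ stranded (no codas are permitted; onsets are limited to one consonant).
Each unlicensed consonant becomes the onset of a new syllable: /k/ → /ka/, /k/ → /ka/, /b/ → /ba/.

katɛkaba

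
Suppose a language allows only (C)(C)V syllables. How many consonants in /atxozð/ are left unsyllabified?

Under (C)(C)V, the unsyllabifiable consonants are /z/, /ð/ (no codas are permitted; onsets may contain at most 2 consonants).

2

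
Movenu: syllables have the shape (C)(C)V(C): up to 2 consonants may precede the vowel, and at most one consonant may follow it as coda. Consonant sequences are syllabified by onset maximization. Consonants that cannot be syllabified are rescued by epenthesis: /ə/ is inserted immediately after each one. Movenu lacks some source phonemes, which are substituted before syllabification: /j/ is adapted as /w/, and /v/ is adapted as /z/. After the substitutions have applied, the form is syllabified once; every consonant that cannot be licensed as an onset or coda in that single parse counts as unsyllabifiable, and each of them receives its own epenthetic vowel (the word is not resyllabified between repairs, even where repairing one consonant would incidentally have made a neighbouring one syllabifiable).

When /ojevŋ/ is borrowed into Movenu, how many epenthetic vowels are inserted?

After substitution the input is /owezŋ/.
The unsyllabifiable consonants are /ŋ/; each receives one epenthetic vowel.

1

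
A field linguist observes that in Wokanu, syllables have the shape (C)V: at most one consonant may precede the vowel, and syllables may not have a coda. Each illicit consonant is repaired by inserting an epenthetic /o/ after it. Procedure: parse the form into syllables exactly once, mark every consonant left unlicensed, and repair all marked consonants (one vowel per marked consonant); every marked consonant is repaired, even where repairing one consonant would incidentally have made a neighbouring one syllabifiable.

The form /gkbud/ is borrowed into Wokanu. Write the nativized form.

gokobudo

Syllabifying with onset maximization leaves /g/, /k/, /d/ stranded (no codas are permitted; onsets are limited to one consonant).
Inserting the epenthetic vowel yields /g/ → /go/, /k/ → /ko/, /d/ → /do/.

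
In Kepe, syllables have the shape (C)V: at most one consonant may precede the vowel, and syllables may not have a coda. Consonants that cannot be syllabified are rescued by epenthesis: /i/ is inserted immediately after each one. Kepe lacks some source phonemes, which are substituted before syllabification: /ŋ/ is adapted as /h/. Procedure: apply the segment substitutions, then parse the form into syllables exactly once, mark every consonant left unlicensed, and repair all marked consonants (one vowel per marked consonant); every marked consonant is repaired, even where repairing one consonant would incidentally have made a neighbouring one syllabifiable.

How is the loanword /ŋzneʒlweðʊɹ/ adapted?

Substitution: /ŋ/ → /h/, giving /hzneʒlweðʊɹ/.
Syllabifying with onset maximization leaves /h/, /z/, /ʒ/, /l/, /ɹ/ stranded (no codas are permitted; onsets are limited to one consonant).
Each unlicensed consonant becomes the onset of a new syllable: /h/ → /hi/, /z/ → /zi/, /ʒ/ → /ʒi/, /l/ → /li/, /ɹ/ → /ɹi/.

hizineʒiliweðʊɹi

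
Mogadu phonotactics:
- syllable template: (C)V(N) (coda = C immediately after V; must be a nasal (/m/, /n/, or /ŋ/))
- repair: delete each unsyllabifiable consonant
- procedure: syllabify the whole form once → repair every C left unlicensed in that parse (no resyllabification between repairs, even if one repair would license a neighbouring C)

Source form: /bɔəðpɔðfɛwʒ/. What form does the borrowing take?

Under (C)V(N), the unsyllabifiable consonants are /ð/, /ð/, /w/, /ʒ/ (only a nasal (/m/, /n/, or /ŋ/) is licensed in coda position; onsets are limited to one consonant).
Deletion applies to /ð/, /ð/, /w/, /ʒ/.

bɔəpɔfɛ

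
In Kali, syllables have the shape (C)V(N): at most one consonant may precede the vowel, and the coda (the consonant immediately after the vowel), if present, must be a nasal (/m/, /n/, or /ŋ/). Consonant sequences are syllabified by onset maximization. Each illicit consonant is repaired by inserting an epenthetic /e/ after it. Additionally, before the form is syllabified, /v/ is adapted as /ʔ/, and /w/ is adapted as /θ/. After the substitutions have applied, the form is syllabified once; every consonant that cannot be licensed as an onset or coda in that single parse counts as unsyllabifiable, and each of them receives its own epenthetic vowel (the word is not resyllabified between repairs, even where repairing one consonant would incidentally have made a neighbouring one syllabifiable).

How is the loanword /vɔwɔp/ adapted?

ʔɔθɔpe

Substitution: /v/ → /ʔ/, /w/ → /θ/, giving /ʔɔθɔp/.
Under (C)V(N), the unsyllabifiable consonants are /p/ (only a nasal (/m/, /n/, or /ŋ/) is licensed in coda position; onsets are limited to one consonant).
Each unlicensed consonant becomes the onset of a new syllable: /p/ → /pe/.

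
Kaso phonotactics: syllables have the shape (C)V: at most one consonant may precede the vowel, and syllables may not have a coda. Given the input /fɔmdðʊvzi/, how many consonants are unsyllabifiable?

3

Syllabifying with onset maximization leaves /m/, /d/, /v/ stranded (no codas are permitted; onsets are limited to one consonant).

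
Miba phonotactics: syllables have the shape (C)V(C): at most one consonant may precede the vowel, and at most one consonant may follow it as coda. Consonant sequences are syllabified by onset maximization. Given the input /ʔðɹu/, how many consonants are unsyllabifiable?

Syllabifying with onset maximization leaves /ʔ/, /ð/ stranded (at most one coda consonant is licensed; onsets are limited to one consonant).

2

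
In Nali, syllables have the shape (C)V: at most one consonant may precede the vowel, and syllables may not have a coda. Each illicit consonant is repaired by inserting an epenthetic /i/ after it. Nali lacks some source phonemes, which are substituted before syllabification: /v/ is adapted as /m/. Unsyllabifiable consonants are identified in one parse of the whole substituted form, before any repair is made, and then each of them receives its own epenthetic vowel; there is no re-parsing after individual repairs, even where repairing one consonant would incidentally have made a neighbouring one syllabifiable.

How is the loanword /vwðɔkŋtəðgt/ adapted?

Substitution: /v/ → /m/, giving /mwðɔkŋtəðgt/.
The consonants /m/, /w/, /k/, /ŋ/, /ð/, /g/, /t/ cannot be parsed into a legal (C)V syllable (no codas are permitted; onsets are limited to one consonant).
Each unlicensed consonant becomes the onset of a new syllable: /m/ → /mi/, /w/ → /wi/, /k/ → /ki/, /ŋ/ → /ŋi/, /ð/ → /ði/, /g/ → /gi/, /t/ → /ti/.

miwiðɔkiŋitəðigiti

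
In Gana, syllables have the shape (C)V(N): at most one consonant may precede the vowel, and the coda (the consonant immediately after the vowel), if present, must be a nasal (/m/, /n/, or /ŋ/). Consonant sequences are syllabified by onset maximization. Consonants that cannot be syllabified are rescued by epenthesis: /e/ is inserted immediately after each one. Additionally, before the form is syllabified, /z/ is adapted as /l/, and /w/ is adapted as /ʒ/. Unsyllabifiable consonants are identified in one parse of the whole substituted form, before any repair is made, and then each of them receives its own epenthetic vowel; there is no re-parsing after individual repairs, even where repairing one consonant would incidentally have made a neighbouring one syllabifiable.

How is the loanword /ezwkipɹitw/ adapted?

eleʒekipeɹiteʒe

Substitution: /z/ → /l/, /w/ → /ʒ/, giving /elʒkipɹitʒ/.
Syllabifying with onset maximization leaves /l/, /ʒ/, /p/, /t/, /ʒ/ stranded (only a nasal (/m/, /n/, or /ŋ/) is licensed in coda position; onsets are limited to one consonant).
Each unlicensed consonant becomes the onset of a new syllable: /l/ → /le/, /ʒ/ → /ʒe/, /p/ → /pe/, /t/ → /te/, /ʒ/ → /ʒe/.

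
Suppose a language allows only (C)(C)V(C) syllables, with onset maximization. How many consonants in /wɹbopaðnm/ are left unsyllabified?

3

Syllabifying with onset maximization leaves /w/, /n/, /m/ stranded (at most one coda consonant is licensed; onsets may contain at most 2 consonants).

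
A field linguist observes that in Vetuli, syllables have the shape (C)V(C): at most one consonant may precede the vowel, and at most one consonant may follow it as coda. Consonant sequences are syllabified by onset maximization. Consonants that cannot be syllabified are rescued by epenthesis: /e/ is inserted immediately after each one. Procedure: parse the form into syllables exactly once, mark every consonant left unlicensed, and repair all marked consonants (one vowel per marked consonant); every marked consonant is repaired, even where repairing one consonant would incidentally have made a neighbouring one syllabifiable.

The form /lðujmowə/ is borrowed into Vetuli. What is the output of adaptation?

leðujmowə

The consonants /l/ cannot be parsed into a legal (C)V(C) syllable (at most one coda consonant is licensed; onsets are limited to one consonant).
Each unlicensed consonant becomes the onset of a new syllable: /l/ → /le/.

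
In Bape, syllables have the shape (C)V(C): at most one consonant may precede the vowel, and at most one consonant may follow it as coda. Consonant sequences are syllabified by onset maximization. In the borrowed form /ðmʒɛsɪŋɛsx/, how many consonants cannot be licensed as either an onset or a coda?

Syllabifying with onset maximization leaves /ð/, /m/, /x/ stranded (at most one coda consonant is licensed; onsets are limited to one consonant).

3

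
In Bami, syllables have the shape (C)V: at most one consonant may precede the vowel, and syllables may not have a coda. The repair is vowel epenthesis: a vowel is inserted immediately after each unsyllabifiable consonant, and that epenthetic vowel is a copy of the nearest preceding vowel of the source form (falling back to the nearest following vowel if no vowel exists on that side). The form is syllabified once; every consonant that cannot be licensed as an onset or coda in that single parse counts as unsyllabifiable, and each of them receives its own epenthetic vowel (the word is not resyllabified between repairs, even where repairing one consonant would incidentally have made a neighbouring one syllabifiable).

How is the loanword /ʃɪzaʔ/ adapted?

Under (C)V, the unsyllabifiable consonants are /ʔ/ (no codas are permitted; onsets are limited to one consonant).
Each unlicensed consonant becomes the onset of a new syllable: /ʔ/ → /ʔa/.

ʃɪzaʔa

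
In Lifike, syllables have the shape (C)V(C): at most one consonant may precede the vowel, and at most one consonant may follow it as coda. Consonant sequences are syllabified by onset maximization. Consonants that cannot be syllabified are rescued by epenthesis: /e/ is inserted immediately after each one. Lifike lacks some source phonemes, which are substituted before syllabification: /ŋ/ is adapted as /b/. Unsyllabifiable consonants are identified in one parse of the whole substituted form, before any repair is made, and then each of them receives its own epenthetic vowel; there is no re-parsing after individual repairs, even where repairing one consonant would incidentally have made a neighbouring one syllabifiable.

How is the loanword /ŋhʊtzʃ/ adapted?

Substitution: /ŋ/ → /b/, giving /bhʊtzʃ/.
Syllabifying with onset maximization leaves /b/, /z/, /ʃ/ stranded (at most one coda consonant is licensed; onsets are limited to one consonant).
Epenthesis after each stranded consonant: /b/ → /be/, /z/ → /ze/, /ʃ/ → /ʃe/.

behʊtzeʃe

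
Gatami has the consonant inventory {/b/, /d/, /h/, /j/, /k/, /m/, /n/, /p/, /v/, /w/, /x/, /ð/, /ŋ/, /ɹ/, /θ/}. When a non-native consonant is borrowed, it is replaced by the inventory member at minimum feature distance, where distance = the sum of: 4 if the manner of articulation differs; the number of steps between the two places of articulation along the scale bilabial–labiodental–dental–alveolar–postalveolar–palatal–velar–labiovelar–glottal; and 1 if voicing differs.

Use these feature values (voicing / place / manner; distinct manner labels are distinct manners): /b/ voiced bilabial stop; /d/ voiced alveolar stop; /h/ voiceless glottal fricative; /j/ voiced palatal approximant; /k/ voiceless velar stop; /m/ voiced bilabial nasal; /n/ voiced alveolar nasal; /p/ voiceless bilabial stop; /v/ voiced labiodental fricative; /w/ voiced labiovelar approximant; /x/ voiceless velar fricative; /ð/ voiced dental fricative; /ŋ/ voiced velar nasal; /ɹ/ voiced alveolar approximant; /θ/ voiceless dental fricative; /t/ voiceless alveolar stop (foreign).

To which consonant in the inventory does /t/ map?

d

/d/ is closest: same manner (stop), place distance 0 (alveolar→alveolar), voicing differs (+1); total 1. Next closest is /k/ at distance 3.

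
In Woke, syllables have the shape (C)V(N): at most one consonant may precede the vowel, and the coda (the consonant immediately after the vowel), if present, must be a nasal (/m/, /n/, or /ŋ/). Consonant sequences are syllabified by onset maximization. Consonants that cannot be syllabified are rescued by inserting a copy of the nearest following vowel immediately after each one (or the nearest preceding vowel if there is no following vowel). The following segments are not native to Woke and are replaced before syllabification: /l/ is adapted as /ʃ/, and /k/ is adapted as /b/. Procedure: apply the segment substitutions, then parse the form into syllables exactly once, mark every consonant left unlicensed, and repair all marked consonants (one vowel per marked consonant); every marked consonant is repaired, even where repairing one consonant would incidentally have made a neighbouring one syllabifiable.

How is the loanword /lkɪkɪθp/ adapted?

ʃɪbɪbɪθɪpɪ

Substitution: /l/ → /ʃ/, /k/ → /b/, giving /ʃbɪbɪθp/.
Syllabifying with onset maximization leaves /ʃ/, /θ/, /p/ stranded (only a nasal (/m/, /n/, or /ŋ/) is licensed in coda position; onsets are limited to one consonant).
Epenthesis after each stranded consonant: /ʃ/ → /ʃɪ/, /θ/ → /θɪ/, /p/ → /pɪ/.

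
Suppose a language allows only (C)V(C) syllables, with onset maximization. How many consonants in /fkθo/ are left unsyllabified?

Syllabifying with onset maximization leaves /f/, /k/ stranded (at most one coda consonant is licensed; onsets are limited to one consonant).

2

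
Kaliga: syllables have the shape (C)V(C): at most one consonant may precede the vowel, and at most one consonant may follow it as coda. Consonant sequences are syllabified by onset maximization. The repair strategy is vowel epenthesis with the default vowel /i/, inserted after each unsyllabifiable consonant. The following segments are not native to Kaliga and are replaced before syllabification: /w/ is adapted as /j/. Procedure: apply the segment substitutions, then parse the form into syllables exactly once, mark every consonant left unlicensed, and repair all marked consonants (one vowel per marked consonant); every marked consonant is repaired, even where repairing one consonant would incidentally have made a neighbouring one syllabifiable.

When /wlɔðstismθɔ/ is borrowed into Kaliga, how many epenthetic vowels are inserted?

After substitution the input is /jlɔðstismθɔ/.
The unsyllabifiable consonants are /j/, /s/, /m/; each receives one epenthetic vowel.

3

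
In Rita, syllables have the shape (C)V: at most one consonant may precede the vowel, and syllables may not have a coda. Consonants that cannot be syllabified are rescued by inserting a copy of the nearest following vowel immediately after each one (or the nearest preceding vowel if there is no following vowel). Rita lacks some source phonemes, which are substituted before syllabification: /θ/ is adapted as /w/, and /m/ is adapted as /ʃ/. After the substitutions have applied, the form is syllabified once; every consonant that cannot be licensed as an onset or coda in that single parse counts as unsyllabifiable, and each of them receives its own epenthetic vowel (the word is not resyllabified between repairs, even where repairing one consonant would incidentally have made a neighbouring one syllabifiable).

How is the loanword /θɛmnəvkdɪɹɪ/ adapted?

Substitution: /θ/ → /w/, /m/ → /ʃ/, giving /wɛʃnəvkdɪɹɪ/.
The consonants /ʃ/, /v/, /k/ cannot be parsed into a legal (C)V syllable (no codas are permitted; onsets are limited to one consonant).
Inserting the epenthetic vowel yields /ʃ/ → /ʃə/, /v/ → /vɪ/, /k/ → /kɪ/.

wɛʃənəvɪkɪdɪɹɪ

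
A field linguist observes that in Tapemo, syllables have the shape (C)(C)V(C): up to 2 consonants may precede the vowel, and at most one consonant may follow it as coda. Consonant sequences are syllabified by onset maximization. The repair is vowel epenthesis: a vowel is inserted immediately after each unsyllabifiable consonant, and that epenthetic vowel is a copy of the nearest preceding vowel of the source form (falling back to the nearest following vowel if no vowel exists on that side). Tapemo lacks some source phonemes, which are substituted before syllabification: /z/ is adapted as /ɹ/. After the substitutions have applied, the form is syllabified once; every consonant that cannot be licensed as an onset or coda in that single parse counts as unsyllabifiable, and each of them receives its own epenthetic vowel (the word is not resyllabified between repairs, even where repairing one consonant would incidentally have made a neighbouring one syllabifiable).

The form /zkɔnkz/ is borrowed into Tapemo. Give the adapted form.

Substitution: /z/ → /ɹ/, giving /ɹkɔnkɹ/.
The consonants /k/, /ɹ/ cannot be parsed into a legal (C)(C)V(C) syllable (at most one coda consonant is licensed; onsets may contain at most 2 consonants).
Epenthesis after each stranded consonant: /k/ → /kɔ/, /ɹ/ → /ɹɔ/.

ɹkɔnkɔɹɔ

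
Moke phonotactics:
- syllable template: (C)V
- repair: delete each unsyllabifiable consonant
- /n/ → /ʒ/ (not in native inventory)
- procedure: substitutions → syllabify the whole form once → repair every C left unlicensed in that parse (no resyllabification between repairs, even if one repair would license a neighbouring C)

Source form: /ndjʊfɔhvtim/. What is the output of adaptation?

jʊfɔti

Substitution: /n/ → /ʒ/, giving /ʒdjʊfɔhvtim/.
Under (C)V, the unsyllabifiable consonants are /ʒ/, /d/, /h/, /v/, /m/ (no codas are permitted; onsets are limited to one consonant).
Each unlicensed consonant is deleted: /ʒ/, /d/, /h/, /v/, /m/.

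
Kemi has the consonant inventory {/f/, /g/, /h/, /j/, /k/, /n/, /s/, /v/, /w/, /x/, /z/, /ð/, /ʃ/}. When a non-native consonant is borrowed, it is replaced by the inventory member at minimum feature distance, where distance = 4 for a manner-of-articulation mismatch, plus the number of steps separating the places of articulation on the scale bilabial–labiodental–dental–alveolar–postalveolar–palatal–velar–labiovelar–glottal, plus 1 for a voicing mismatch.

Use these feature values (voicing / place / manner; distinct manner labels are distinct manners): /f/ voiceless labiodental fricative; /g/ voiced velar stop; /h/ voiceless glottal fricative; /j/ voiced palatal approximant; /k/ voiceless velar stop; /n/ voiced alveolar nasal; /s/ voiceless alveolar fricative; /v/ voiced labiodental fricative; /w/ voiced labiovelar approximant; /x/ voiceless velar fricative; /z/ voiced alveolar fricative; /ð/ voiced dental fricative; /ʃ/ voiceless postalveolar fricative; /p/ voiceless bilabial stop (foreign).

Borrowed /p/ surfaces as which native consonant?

f

/f/ is closest: manner differs (stop→fricative, +4), place distance 1 (bilabial→labiodental), same voicing; total 5. Next closest is /k/ at distance 6.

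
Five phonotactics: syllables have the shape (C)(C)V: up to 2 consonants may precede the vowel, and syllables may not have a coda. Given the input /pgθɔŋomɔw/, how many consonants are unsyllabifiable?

Under (C)(C)V, the unsyllabifiable consonants are /p/, /w/ (no codas are permitted; onsets may contain at most 2 consonants).

2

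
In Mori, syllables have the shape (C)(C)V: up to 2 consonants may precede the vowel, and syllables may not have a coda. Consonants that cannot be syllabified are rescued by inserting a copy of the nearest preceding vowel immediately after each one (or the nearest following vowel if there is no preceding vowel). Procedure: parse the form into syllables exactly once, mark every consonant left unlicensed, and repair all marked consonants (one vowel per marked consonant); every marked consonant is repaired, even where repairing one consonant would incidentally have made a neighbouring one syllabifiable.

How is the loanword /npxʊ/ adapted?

nʊpxʊ

Under (C)(C)V, the unsyllabifiable consonants are /n/ (no codas are permitted; onsets may contain at most 2 consonants).
Each unlicensed consonant becomes the onset of a new syllable: /n/ → /nʊ/.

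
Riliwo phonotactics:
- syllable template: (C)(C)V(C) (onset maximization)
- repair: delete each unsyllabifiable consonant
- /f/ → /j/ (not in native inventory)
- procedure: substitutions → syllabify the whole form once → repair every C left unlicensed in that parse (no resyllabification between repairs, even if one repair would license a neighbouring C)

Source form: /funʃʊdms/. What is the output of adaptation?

Substitution: /f/ → /j/, giving /junʃʊdms/.
The consonants /m/, /s/ cannot be parsed into a legal (C)(C)V(C) syllable (at most one coda consonant is licensed; onsets may contain at most 2 consonants).
Deletion applies to /m/, /s/.

junʃʊd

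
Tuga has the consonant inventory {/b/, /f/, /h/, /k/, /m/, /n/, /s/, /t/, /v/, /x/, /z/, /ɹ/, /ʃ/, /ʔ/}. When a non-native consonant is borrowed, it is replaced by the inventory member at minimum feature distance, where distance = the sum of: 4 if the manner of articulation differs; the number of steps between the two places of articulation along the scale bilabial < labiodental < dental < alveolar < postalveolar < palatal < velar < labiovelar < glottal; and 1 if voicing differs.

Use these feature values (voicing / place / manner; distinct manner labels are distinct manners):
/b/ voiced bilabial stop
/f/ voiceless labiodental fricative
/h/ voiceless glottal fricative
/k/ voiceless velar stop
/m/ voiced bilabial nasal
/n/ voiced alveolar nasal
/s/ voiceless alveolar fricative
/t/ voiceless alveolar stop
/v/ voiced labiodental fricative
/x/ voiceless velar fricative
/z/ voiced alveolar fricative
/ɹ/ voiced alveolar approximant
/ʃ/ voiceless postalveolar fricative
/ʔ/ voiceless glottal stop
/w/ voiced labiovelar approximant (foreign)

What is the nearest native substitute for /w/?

ɹ

/ɹ/ is closest: same manner (approximant), place distance 4 (labiovelar→alveolar), same voicing; total 4. Next closest is /h/ at distance 6.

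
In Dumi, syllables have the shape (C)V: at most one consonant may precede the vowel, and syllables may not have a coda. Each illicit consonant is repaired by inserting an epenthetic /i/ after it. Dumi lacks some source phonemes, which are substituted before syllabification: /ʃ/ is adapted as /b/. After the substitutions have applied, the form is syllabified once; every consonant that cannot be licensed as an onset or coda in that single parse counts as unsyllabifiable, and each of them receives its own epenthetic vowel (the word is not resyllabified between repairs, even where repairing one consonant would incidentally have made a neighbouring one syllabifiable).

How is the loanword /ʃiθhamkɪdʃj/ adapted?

biθihamikɪdibiji

Substitution: /ʃ/ → /b/, giving /biθhamkɪdbj/.
Syllabifying with onset maximization leaves /θ/, /m/, /d/, /b/, /j/ stranded (no codas are permitted; onsets are limited to one consonant).
Each unlicensed consonant becomes the onset of a new syllable: /θ/ → /θi/, /m/ → /mi/, /d/ → /di/, /b/ → /bi/, /j/ → /ji/.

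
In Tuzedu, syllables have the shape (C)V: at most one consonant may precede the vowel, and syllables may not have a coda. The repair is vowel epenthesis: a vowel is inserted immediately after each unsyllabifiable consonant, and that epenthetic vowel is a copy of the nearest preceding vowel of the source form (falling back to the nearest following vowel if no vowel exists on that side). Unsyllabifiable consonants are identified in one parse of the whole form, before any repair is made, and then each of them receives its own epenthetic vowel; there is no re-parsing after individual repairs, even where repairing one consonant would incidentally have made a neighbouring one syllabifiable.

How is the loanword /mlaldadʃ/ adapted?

The consonants /m/, /l/, /d/, /ʃ/ cannot be parsed into a legal (C)V syllable (no codas are permitted; onsets are limited to one consonant).
Epenthesis after each stranded consonant: /m/ → /ma/, /l/ → /la/, /d/ → /da/, /ʃ/ → /ʃa/.

malaladadaʃa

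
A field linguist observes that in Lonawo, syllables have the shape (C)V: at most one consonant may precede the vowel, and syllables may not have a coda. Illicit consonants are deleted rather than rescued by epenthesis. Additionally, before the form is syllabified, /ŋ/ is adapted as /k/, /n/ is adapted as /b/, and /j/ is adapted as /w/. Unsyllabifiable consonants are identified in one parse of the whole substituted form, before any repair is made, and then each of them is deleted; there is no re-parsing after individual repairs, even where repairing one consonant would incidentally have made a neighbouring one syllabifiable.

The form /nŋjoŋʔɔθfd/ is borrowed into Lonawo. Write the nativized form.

Substitution: /n/ → /b/, /ŋ/ → /k/, /j/ → /w/, giving /bkwokʔɔθfd/.
The consonants /b/, /k/, /k/, /θ/, /f/, /d/ cannot be parsed into a legal (C)V syllable (no codas are permitted; onsets are limited to one consonant).
Deletion applies to /b/, /k/, /k/, /θ/, /f/, /d/.

woʔɔ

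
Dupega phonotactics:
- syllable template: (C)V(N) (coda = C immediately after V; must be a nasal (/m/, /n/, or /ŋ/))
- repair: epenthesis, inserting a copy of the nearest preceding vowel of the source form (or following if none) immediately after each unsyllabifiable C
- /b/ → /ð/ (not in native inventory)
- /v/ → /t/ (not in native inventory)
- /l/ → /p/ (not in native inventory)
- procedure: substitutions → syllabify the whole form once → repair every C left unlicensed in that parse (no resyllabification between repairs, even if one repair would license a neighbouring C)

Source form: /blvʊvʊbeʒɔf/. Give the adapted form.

Substitution: /b/ → /ð/, /l/ → /p/, /v/ → /t/, giving /ðptʊtʊðeʒɔf/.
Under (C)V(N), the unsyllabifiable consonants are /ð/, /p/, /f/ (only a nasal (/m/, /n/, or /ŋ/) is licensed in coda position; onsets are limited to one consonant).
Epenthesis after each stranded consonant: /ð/ → /ðʊ/, /p/ → /pʊ/, /f/ → /fɔ/.

ðʊpʊtʊtʊðeʒɔfɔ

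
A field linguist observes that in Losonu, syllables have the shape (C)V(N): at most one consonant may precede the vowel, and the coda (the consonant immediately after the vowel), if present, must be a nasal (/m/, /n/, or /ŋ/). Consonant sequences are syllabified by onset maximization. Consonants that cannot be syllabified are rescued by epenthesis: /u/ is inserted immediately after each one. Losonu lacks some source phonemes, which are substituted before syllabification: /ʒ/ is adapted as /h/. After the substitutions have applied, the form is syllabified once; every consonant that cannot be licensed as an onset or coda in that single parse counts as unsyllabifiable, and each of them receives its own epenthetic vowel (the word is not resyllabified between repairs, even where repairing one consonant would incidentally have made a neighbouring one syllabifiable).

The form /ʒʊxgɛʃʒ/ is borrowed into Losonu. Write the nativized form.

Substitution: /ʒ/ → /h/, giving /hʊxgɛʃh/.
Under (C)V(N), the unsyllabifiable consonants are /x/, /ʃ/, /h/ (only a nasal (/m/, /n/, or /ŋ/) is licensed in coda position; onsets are limited to one consonant).
Inserting the epenthetic vowel yields /x/ → /xu/, /ʃ/ → /ʃu/, /h/ → /hu/.

hʊxugɛʃuhu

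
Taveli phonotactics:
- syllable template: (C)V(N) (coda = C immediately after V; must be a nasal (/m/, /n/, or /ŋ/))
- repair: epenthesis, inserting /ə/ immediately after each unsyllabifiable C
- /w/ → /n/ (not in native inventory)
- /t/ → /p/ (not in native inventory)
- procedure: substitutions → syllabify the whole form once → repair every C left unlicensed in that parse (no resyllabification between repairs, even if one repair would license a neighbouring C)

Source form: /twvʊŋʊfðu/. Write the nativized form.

Substitution: /t/ → /p/, /w/ → /n/, giving /pnvʊŋʊfðu/.
Under (C)V(N), the unsyllabifiable consonants are /p/, /n/, /f/ (only a nasal (/m/, /n/, or /ŋ/) is licensed in coda position; onsets are limited to one consonant).
Epenthesis after each stranded consonant: /p/ → /pə/, /n/ → /nə/, /f/ → /fə/.

pənəvʊŋʊfəðu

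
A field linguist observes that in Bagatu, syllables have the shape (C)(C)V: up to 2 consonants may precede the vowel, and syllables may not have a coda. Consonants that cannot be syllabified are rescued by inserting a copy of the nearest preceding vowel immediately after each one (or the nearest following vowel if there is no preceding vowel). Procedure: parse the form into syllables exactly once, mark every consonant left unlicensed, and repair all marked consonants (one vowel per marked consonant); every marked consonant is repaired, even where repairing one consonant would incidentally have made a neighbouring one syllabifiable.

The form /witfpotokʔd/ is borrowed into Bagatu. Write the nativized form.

Under (C)(C)V, the unsyllabifiable consonants are /t/, /k/, /ʔ/, /d/ (no codas are permitted; onsets may contain at most 2 consonants).
Each unlicensed consonant becomes the onset of a new syllable: /t/ → /ti/, /k/ → /ko/, /ʔ/ → /ʔo/, /d/ → /do/.

witifpotokoʔodo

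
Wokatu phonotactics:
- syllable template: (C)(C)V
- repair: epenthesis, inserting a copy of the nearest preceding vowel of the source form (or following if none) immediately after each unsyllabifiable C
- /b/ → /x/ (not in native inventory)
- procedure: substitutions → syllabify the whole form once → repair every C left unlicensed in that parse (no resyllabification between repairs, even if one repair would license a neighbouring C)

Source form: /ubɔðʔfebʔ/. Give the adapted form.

uxɔðɔʔfexeʔe

Substitution: /b/ → /x/, giving /uxɔðʔfexʔ/.
Under (C)(C)V, the unsyllabifiable consonants are /ð/, /x/, /ʔ/ (no codas are permitted; onsets may contain at most 2 consonants).
Each unlicensed consonant becomes the onset of a new syllable: /ð/ → /ðɔ/, /x/ → /xe/, /ʔ/ → /ʔe/.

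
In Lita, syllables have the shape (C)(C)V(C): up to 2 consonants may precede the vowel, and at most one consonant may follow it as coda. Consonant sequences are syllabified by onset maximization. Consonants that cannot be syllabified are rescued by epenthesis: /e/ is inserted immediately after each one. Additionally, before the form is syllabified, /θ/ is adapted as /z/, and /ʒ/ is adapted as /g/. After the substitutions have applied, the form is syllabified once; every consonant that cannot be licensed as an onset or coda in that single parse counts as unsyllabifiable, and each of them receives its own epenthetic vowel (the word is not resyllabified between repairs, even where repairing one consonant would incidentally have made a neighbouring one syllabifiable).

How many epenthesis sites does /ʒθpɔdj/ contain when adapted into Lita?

2

After substitution the input is /gzpɔdj/.
The unsyllabifiable consonants are /g/, /j/; each receives one epenthetic vowel.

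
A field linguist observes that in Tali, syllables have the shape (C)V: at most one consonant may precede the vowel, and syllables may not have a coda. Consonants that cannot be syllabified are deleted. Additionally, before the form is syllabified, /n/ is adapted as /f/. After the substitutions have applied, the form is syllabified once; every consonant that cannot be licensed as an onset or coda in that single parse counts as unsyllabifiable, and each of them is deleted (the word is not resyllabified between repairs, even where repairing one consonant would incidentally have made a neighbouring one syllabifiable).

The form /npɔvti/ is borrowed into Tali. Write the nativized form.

pɔti

Substitution: /n/ → /f/, giving /fpɔvti/.
Under (C)V, the unsyllabifiable consonants are /f/, /v/ (no codas are permitted; onsets are limited to one consonant).
Each unlicensed consonant is deleted: /f/, /v/.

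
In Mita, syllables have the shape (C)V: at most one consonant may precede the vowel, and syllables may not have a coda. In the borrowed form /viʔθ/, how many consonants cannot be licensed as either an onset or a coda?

Under (C)V, the unsyllabifiable consonants are /ʔ/, /θ/ (no codas are permitted; onsets are limited to one consonant).

2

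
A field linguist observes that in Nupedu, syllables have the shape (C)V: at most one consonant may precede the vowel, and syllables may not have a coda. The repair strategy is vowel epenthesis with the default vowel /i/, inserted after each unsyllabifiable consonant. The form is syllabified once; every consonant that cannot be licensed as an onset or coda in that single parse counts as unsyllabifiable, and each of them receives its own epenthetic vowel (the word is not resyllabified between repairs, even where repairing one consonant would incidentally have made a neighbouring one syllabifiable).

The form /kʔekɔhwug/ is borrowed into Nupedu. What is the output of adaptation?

Under (C)V, the unsyllabifiable consonants are /k/, /h/, /g/ (no codas are permitted; onsets are limited to one consonant).
Each unlicensed consonant becomes the onset of a new syllable: /k/ → /ki/, /h/ → /hi/, /g/ → /gi/.

kiʔekɔhiwugi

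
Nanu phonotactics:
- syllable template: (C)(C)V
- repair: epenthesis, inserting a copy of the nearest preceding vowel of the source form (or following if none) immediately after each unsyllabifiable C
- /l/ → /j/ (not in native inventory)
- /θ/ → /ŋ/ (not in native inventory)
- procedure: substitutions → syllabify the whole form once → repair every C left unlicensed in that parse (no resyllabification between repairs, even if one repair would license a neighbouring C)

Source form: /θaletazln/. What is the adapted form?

Substitution: /θ/ → /ŋ/, /l/ → /j/, giving /ŋajetazjn/.
The consonants /z/, /j/, /n/ cannot be parsed into a legal (C)(C)V syllable (no codas are permitted; onsets may contain at most 2 consonants).
Inserting the epenthetic vowel yields /z/ → /za/, /j/ → /ja/, /n/ → /na/.

ŋajetazajana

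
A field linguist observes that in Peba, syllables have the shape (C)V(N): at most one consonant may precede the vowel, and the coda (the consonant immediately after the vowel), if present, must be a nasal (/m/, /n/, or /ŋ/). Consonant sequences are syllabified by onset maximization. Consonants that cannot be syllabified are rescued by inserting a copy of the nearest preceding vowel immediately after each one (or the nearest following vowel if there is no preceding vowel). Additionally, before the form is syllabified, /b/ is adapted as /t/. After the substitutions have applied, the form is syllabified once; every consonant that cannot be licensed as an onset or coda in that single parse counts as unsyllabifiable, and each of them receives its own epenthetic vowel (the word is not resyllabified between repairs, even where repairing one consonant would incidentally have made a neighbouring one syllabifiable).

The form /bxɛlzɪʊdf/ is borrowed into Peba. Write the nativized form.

Substitution: /b/ → /t/, giving /txɛlzɪʊdf/.
Syllabifying with onset maximization leaves /t/, /l/, /d/, /f/ stranded (only a nasal (/m/, /n/, or /ŋ/) is licensed in coda position; onsets are limited to one consonant).
Inserting the epenthetic vowel yields /t/ → /tɛ/, /l/ → /lɛ/, /d/ → /dʊ/, /f/ → /fʊ/.

tɛxɛlɛzɪʊdʊfʊ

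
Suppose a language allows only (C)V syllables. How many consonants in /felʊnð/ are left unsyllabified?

Under (C)V, the unsyllabifiable consonants are /n/, /ð/ (no codas are permitted; onsets are limited to one consonant).

2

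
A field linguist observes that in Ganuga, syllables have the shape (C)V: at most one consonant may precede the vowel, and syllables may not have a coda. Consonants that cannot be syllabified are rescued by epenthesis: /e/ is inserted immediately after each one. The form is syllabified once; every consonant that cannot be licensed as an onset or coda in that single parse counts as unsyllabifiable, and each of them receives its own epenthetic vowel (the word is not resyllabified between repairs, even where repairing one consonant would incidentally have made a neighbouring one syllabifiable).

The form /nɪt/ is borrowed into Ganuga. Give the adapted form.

Syllabifying with onset maximization leaves /t/ stranded (no codas are permitted; onsets are limited to one consonant).
Each unlicensed consonant becomes the onset of a new syllable: /t/ → /te/.

nɪte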